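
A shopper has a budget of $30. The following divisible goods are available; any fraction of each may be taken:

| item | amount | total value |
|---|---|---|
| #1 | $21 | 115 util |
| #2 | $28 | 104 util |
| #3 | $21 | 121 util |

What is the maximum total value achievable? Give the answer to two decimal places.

Take in order of value per unit:
- #3 (121/21 per unit): all 21 → value 121, running total 121.00
- #1 (115/21 per unit): 9 of 21 → value 9×115/21 = 49.2857, running total 170.29
Total 170.29.

170.29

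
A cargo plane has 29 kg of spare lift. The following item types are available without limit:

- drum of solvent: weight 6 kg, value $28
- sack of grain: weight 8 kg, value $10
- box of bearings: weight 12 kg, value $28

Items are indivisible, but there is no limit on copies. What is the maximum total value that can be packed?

$112

Best value-per-unit is drum of solvent at 28/6, and filling with it alone uses weight 4×6=24. No mix of the others beats 4×28 = 112.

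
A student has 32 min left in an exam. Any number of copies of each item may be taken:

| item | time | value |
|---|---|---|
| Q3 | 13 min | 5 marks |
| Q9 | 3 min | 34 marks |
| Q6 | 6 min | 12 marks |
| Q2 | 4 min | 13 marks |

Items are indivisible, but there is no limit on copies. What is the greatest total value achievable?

340 marks

Best value-per-unit is Q9 at 34/3, and filling with it alone uses time 10×3=30. No mix of the others beats 10×34 = 340.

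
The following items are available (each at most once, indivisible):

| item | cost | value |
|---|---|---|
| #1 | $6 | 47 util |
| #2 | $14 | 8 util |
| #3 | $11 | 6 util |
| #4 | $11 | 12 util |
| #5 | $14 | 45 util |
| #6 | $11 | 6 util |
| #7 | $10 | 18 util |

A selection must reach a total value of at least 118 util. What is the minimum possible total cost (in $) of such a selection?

41

Subsets with value ≥ 118, sorted by total cost:
- #1+#4+#5+#7: cost 41, value 122
- #1+#2+#5+#7: cost 44, value 118
- #1+#3+#4+#5+#7: cost 52, value 128
- #1+#4+#5+#6+#7: cost 52, value 128
Minimum cost: 41 $.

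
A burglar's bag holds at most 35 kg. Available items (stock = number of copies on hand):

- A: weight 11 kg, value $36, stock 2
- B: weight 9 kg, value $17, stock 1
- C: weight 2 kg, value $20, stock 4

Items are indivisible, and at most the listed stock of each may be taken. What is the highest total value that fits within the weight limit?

$152

Best selections within weight 35 and stock limits:
- 2×A + 4×C: weight 30, value 152
- 1×A + 1×B + 4×C: weight 28, value 133
- 2×A + 3×C: weight 28, value 132
Best: $152.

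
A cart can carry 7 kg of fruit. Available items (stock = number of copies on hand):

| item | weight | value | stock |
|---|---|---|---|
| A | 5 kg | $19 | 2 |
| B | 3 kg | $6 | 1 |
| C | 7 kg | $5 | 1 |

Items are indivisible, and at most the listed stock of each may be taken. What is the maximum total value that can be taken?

$19

Best selections within weight 7 and stock limits:
- 1×A: weight 5, value 19
- 1×B: weight 3, value 6
- 1×C: weight 7, value 5
Best: $19.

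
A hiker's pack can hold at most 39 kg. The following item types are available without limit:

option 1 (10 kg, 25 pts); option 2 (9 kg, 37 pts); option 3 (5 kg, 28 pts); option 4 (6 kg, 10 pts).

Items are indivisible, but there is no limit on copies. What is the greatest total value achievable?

Best value-per-unit is option 3 at 28/5; filling with it alone gives 7×28 = 196.
Optimal mix: 1×option 2 + 6×option 3 → weight 39, value 205.

205 pts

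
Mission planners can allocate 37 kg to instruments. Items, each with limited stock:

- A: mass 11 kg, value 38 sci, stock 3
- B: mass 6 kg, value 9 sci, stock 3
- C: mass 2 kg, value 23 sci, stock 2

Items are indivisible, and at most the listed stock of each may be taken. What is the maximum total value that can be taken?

160 sci

Best selections within mass 37 and stock limits:
- 3×A + 2×C: mass 37, value 160
- 3×A + 1×C: mass 35, value 137
Best: 160 sci.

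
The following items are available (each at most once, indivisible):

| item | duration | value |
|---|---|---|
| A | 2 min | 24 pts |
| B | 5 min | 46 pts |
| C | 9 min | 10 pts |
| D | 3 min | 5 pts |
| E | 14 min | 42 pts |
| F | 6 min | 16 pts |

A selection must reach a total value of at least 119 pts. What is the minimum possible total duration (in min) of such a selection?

27

Subsets with value ≥ 119, sorted by total duration:
- A+B+E+F: duration 27, value 128
- A+B+D+E+F: duration 30, value 133
- A+B+C+E: duration 30, value 122
Minimum duration: 27 min.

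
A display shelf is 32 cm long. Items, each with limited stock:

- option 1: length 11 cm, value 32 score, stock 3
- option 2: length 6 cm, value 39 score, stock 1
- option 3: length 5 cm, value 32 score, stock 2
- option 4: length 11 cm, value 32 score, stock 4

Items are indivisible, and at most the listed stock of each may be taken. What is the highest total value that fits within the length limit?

Top feasible selections:
- 1×option 2 + 2×option 3 + 1×option 4: length 27, value 135
- 1×option 1 + 1×option 2 + 2×option 3: length 27, value 135
- 2×option 3 + 2×option 4: length 32, value 128
- 1×option 1 + 2×option 3 + 1×option 4: length 32, value 128
Best: 135 score.

135 score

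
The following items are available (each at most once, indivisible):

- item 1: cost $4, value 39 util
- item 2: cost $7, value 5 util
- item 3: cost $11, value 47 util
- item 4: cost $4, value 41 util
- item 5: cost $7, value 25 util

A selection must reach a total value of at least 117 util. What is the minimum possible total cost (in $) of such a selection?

Subsets with value ≥ 117, sorted by total cost:
- item 1+item 3+item 4: cost 19, value 127
- item 1+item 3+item 4+item 5: cost 26, value 152
- item 1+item 2+item 3+item 4: cost 26, value 132
- item 2+item 3+item 4+item 5: cost 29, value 118
Minimum cost: 19 $.

19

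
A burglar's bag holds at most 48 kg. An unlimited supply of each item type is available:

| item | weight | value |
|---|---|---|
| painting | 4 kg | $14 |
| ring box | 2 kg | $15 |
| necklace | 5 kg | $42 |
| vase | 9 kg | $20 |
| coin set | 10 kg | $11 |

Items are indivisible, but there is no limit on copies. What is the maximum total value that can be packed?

Best value-per-unit is necklace at 42/5; filling with it alone gives 9×42 = 378.
Optimal mix: 4×ring box + 8×necklace → weight 48, value 396.

$396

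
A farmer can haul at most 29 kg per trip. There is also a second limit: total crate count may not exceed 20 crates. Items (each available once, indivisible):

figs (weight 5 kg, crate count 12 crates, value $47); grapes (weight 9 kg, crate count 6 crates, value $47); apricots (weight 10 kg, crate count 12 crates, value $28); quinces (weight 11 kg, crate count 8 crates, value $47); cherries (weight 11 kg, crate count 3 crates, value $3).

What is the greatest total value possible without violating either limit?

$94

Feasible sets respecting both limits:
- figs+grapes: weight 14, crate count 18, value 94
- figs+quinces: weight 16, crate count 20, value 94
- grapes+quinces: weight 20, crate count 14, value 94
- grapes+apricots: weight 19, crate count 18, value 75
Best: $94.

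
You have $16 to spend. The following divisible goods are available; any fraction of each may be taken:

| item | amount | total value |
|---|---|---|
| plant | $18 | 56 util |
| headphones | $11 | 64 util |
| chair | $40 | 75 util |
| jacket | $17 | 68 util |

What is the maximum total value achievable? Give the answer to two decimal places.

84.00

Take in order of value per unit:
- headphones (64/11 per unit): all 11 → value 64, running total 64.00
- jacket (68/17 per unit): 5 of 17 → value 5×68/17 = 20.0000, running total 84.00
Total 84.00.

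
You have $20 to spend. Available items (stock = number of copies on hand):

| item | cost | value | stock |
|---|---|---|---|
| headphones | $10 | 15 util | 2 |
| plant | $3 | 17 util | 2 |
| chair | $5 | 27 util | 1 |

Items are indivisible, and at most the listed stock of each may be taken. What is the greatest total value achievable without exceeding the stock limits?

61 util

Top feasible selections:
- 2×plant + 1×chair: cost 11, value 61
- 1×headphones + 1×plant + 1×chair: cost 18, value 59
- 1×headphones + 2×plant: cost 16, value 49
- 1×plant + 1×chair: cost 8, value 44
Best: 61 util.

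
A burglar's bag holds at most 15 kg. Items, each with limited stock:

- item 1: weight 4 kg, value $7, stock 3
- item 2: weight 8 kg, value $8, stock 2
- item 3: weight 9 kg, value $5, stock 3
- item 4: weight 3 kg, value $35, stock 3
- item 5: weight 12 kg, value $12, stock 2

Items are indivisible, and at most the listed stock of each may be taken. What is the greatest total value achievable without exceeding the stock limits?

Best selections within weight 15 and stock limits:
- 1×item 1 + 3×item 4: weight 13, value 112
- 3×item 4: weight 9, value 105
- 2×item 1 + 2×item 4: weight 14, value 84
- 1×item 2 + 2×item 4: weight 14, value 78
Best: $112.

$112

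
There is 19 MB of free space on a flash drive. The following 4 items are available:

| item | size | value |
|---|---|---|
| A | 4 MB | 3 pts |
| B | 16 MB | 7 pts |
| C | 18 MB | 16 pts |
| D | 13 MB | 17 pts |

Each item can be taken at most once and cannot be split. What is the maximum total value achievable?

20 pts

Check high-value combinations within 19 MB:
- A+D: size 4+13=17, value 3+17=20
- D: size 13, value 17
- C: size 18, value 16
Best: 20 pts.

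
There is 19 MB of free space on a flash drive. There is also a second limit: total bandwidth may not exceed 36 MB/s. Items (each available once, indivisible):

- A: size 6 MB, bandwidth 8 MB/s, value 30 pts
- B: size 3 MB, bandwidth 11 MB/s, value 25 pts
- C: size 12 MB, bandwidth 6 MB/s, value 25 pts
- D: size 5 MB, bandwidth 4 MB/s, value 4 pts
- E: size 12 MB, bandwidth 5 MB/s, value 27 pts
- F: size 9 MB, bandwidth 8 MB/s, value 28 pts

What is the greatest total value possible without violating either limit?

Feasible sets respecting both limits:
- A+B+F: size 18, bandwidth 27, value 83
- A+B+D: size 14, bandwidth 23, value 59
- A+F: size 15, bandwidth 16, value 58
- A+E: size 18, bandwidth 13, value 57
Best: 83 pts.

83 pts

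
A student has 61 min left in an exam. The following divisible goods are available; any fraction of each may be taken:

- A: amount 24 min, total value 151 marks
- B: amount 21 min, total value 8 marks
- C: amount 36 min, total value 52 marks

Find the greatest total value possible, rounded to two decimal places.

203.38

Take in order of value per unit:
- A (151/24 per unit): all 24 → value 151, running total 151.00
- C (52/36 per unit): all 36 → value 52, running total 203.00
- B (8/21 per unit): 1 of 21 → value 1×8/21 = 0.3810, running total 203.38
Total 203.38.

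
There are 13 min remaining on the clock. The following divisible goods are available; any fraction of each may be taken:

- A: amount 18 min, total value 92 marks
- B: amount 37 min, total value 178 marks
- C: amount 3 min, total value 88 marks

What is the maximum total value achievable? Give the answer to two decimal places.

139.11

Take in order of value per unit:
- C (88/3 per unit): all 3 → value 88, running total 88.00
- A (92/18 per unit): 10 of 18 → value 10×92/18 = 51.1111, running total 139.11
Total 139.11.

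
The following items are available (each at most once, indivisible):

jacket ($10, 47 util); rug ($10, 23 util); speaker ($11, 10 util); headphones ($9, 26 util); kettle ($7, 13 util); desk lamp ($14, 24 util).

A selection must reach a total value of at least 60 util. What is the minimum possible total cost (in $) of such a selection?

17

Subsets with value ≥ 60, sorted by total cost:
- jacket+kettle: cost 17, value 60
- jacket+headphones: cost 19, value 73
- jacket+rug: cost 20, value 70
Minimum cost: 17 $.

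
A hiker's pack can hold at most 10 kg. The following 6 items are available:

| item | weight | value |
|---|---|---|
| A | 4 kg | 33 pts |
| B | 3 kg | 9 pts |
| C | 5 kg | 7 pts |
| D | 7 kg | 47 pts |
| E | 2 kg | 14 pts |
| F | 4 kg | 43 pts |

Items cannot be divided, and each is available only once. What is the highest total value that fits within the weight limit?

90 pts

Check high-value combinations within 10 kg:
- A+E+F: weight 4+2+4=10, value 33+14+43=90
- A+F: weight 4+4=8, value 33+43=76
- B+E+F: weight 3+2+4=9, value 9+14+43=66
- D+E: weight 7+2=9, value 47+14=61
- E+F: weight 2+4=6, value 14+43=57
Best: 90 pts.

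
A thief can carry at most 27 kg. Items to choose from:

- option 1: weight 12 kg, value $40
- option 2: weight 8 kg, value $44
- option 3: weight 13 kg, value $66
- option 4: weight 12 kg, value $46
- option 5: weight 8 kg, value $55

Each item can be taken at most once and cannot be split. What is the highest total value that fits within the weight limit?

This is a 0/1 knapsack; check combinations near the capacity.
- option 3+option 5: weight 13+8=21, value 66+55=121
- option 3+option 4: weight 13+12=25, value 66+46=112
- option 2+option 3: weight 8+13=21, value 44+66=110
- option 1+option 3: weight 12+13=25, value 40+66=106
Best: $121.

$121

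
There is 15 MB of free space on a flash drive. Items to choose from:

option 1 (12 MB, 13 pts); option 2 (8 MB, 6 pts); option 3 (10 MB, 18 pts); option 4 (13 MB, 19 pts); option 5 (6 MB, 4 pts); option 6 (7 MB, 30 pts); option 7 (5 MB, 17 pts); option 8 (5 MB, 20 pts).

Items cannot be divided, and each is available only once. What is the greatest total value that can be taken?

Check high-value combinations within 15 MB:
- option 6+option 8: size 7+5=12, value 30+20=50
- option 6+option 7: size 7+5=12, value 30+17=47
- option 3+option 8: size 10+5=15, value 18+20=38
- option 7+option 8: size 5+5=10, value 17+20=37
Best: 50 pts.

50 pts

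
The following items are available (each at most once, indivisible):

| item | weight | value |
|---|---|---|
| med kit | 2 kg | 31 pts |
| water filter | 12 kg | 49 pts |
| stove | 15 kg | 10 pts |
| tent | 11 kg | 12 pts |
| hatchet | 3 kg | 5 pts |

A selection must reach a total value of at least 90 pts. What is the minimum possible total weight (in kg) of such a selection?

25

Subsets with value ≥ 90, sorted by total weight:
- med kit+water filter+tent: weight 25, value 92
- med kit+water filter+tent+hatchet: weight 28, value 97
- med kit+water filter+stove: weight 29, value 90
- med kit+water filter+stove+hatchet: weight 32, value 95
Minimum weight: 25 kg.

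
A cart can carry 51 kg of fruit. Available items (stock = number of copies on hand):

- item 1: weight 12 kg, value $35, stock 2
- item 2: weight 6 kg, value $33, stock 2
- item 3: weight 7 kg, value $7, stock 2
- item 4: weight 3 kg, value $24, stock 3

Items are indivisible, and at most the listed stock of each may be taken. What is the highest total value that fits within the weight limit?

Best selections within weight 51 and stock limits:
- 2×item 1 + 2×item 2 + 3×item 4: weight 45, value 208
- 2×item 1 + 2×item 2 + 1×item 3 + 2×item 4: weight 49, value 191
Best: $208.

$208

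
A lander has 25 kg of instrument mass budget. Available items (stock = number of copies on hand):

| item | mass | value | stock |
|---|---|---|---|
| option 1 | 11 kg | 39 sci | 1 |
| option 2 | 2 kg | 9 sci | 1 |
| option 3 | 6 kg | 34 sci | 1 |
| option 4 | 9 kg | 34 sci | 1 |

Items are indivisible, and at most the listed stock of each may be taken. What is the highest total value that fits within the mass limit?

82 sci

Best selections within mass 25 and stock limits:
- 1×option 1 + 1×option 2 + 1×option 3: mass 19, value 82
- 1×option 1 + 1×option 2 + 1×option 4: mass 22, value 82
- 1×option 2 + 1×option 3 + 1×option 4: mass 17, value 77
Best: 82 sci.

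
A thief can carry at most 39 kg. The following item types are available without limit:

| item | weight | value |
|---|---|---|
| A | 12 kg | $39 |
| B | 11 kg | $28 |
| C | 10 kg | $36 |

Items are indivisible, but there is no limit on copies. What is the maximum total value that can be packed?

$117

Best value-per-unit is C at 36/10; filling with it alone gives 3×36 = 108.
Optimal mix: 3×A → weight 36, value 117.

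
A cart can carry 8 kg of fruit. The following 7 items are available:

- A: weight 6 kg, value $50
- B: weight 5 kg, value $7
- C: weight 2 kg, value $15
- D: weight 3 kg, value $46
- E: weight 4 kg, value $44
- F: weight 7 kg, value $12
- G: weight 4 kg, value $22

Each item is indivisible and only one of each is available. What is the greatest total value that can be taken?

Check high-value combinations within 8 kg:
- D+E: weight 3+4=7, value 46+44=90
- D+G: weight 3+4=7, value 46+22=68
- E+G: weight 4+4=8, value 44+22=66
- A+C: weight 6+2=8, value 50+15=65
Best: $90.

$90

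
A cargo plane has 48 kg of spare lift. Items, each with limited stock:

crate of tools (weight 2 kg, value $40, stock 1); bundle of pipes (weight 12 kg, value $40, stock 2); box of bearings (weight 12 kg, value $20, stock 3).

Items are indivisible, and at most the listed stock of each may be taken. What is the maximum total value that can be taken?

$140

Best selections within weight 48 and stock limits:
- 1×crate of tools + 2×bundle of pipes + 1×box of bearings: weight 38, value 140
- 1×crate of tools + 2×bundle of pipes: weight 26, value 120
Best: $140.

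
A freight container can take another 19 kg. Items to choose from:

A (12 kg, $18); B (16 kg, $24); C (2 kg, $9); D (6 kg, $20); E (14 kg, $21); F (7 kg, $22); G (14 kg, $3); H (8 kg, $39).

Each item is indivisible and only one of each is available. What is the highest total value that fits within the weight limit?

$70

Check high-value combinations within 19 kg:
- C+F+H: weight 2+7+8=17, value 9+22+39=70
- C+D+H: weight 2+6+8=16, value 9+20+39=68
- F+H: weight 7+8=15, value 22+39=61
- D+H: weight 6+8=14, value 20+39=59
- C+D+F: weight 2+6+7=15, value 9+20+22=51
Best: $70.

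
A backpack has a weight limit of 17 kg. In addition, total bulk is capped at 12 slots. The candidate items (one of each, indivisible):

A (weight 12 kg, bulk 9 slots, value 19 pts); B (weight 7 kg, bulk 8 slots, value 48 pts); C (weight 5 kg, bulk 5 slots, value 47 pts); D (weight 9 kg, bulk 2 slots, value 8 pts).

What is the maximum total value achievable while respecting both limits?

Feasible sets respecting both limits:
- B+D: weight 16, bulk 10, value 56
- C+D: weight 14, bulk 7, value 55
- B: weight 7, bulk 8, value 48
Best: 56 pts.

56 pts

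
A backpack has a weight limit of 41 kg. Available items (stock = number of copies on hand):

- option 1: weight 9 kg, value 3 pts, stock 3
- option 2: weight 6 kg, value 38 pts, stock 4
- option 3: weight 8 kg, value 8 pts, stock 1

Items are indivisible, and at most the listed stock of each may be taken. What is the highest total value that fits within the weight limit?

163 pts

Top feasible selections:
- 1×option 1 + 4×option 2 + 1×option 3: weight 41, value 163
- 4×option 2 + 1×option 3: weight 32, value 160
Best: 163 pts.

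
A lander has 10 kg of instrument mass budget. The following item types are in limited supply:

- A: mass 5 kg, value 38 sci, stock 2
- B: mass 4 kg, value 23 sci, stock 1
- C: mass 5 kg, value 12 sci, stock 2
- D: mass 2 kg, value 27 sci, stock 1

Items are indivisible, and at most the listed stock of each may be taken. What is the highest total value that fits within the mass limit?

Top feasible selections:
- 2×A: mass 10, value 76
- 1×A + 1×D: mass 7, value 65
- 1×A + 1×B: mass 9, value 61
Best: 76 sci.

76 sci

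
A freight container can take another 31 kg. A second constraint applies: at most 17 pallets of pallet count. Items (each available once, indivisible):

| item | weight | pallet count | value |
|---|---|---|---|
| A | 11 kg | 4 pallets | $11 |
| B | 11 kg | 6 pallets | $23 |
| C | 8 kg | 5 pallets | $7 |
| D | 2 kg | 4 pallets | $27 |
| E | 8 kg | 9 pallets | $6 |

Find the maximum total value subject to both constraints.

$61

Feasible sets respecting both limits:
- A+B+D: weight 24, pallet count 14, value 61
- B+C+D: weight 21, pallet count 15, value 57
- B+D: weight 13, pallet count 10, value 50
Best: $61.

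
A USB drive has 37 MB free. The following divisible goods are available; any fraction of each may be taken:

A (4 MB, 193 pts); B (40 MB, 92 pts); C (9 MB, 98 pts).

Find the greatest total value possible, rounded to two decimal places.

Take in order of value per unit:
- A (193/4 per unit): all 4 → value 193, running total 193.00
- C (98/9 per unit): all 9 → value 98, running total 291.00
- B (92/40 per unit): 24 of 40 → value 24×92/40 = 55.2000, running total 346.20
Total 346.20.

346.20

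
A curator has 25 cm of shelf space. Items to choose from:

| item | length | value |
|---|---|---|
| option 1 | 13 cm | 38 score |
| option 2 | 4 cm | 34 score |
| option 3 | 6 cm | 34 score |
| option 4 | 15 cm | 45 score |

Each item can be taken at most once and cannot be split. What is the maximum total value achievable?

Check high-value combinations within 25 cm:
- option 2+option 3+option 4: length 4+6+15=25, value 34+34+45=113
- option 1+option 2+option 3: length 13+4+6=23, value 38+34+34=106
- option 2+option 4: length 4+15=19, value 34+45=79
- option 3+option 4: length 6+15=21, value 34+45=79
Best: 113 score.

113 score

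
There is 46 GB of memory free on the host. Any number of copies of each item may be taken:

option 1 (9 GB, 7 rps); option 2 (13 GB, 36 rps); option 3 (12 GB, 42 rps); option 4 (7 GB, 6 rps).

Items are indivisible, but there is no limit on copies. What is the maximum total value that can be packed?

133 rps

Best value-per-unit is option 3 at 42/12; filling with it alone gives 3×42 = 126.
Optimal mix: 1×option 1 + 3×option 3 → memory 45, value 133.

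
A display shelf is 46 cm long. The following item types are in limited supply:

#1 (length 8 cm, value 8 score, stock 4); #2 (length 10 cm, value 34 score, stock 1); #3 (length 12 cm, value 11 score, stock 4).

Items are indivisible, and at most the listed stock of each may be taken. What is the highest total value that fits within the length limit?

Best selections within length 46 and stock limits:
- 3×#1 + 1×#2 + 1×#3: length 46, value 69
- 1×#2 + 3×#3: length 46, value 67
Best: 69 score.

69 score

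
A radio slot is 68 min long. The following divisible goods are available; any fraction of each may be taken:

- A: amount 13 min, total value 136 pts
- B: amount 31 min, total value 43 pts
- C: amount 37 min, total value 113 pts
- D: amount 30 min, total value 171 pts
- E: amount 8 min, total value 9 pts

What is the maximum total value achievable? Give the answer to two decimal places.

383.35

Take in order of value per unit:
- A (136/13 per unit): all 13 → value 136, running total 136.00
- D (171/30 per unit): all 30 → value 171, running total 307.00
- C (113/37 per unit): 25 of 37 → value 25×113/37 = 76.3514, running total 383.35
Total 383.35.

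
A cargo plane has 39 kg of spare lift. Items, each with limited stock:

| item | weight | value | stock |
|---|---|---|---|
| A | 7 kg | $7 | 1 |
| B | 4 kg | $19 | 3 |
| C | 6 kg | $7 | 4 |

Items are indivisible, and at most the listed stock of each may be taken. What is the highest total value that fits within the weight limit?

$85

Top feasible selections:
- 3×B + 4×C: weight 36, value 85
- 1×A + 3×B + 3×C: weight 37, value 85
- 3×B + 3×C: weight 30, value 78
- 1×A + 3×B + 2×C: weight 31, value 78
Best: $85.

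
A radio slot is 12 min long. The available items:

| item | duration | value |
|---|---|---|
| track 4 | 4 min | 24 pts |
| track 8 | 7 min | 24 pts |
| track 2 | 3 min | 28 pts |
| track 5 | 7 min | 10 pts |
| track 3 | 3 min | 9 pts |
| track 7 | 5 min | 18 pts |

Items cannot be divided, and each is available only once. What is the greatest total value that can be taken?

Check high-value combinations within 12 min:
- track 4+track 2+track 7: duration 4+3+5=12, value 24+28+18=70
- track 4+track 2+track 3: duration 4+3+3=10, value 24+28+9=61
- track 2+track 3+track 7: duration 3+3+5=11, value 28+9+18=55
- track 4+track 2: duration 4+3=7, value 24+28=52
Best: 70 pts.

70 pts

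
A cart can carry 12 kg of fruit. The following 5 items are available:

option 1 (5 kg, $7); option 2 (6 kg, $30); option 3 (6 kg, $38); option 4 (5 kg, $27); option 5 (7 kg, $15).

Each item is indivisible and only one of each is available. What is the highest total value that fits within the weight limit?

$68

Check high-value combinations within 12 kg:
- option 2+option 3: weight 6+6=12, value 30+38=68
- option 3+option 4: weight 6+5=11, value 38+27=65
- option 2+option 4: weight 6+5=11, value 30+27=57
- option 1+option 3: weight 5+6=11, value 7+38=45
Best: $68.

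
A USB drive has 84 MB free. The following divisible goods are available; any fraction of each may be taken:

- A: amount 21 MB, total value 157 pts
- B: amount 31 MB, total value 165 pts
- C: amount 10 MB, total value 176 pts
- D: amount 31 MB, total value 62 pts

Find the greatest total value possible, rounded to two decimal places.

Take in order of value per unit:
- C (176/10 per unit): all 10 → value 176, running total 176.00
- A (157/21 per unit): all 21 → value 157, running total 333.00
- B (165/31 per unit): all 31 → value 165, running total 498.00
- D (62/31 per unit): 22 of 31 → value 22×62/31 = 44.0000, running total 542.00
Total 542.00.

542.00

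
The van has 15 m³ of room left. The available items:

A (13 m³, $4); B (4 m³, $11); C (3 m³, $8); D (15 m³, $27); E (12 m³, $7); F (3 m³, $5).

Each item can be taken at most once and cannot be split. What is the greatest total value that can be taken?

This is a 0/1 knapsack; check combinations near the capacity.
- D: volume 15, value 27
- B+C+F: volume 4+3+3=10, value 11+8+5=24
- B+C: volume 4+3=7, value 11+8=19
Best: $27.

$27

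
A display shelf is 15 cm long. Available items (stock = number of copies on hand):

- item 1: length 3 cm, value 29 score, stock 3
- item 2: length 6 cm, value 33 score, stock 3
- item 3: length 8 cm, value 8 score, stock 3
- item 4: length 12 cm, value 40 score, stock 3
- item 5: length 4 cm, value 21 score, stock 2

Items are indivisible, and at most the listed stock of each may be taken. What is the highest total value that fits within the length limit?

Best selections within length 15 and stock limits:
- 3×item 1 + 1×item 2: length 15, value 120
- 3×item 1 + 1×item 5: length 13, value 108
- 2×item 1 + 2×item 5: length 14, value 100
- 1×item 1 + 2×item 2: length 15, value 95
Best: 120 score.

120 score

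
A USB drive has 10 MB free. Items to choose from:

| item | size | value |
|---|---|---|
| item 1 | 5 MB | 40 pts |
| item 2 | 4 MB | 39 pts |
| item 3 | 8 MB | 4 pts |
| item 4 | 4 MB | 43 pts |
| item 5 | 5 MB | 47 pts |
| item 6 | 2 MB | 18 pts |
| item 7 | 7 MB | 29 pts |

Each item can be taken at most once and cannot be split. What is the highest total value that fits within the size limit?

100 pts

Check high-value combinations within 10 MB:
- item 2+item 4+item 6: size 4+4+2=10, value 39+43+18=100
- item 4+item 5: size 4+5=9, value 43+47=90
- item 1+item 5: size 5+5=10, value 40+47=87
Best: 100 pts.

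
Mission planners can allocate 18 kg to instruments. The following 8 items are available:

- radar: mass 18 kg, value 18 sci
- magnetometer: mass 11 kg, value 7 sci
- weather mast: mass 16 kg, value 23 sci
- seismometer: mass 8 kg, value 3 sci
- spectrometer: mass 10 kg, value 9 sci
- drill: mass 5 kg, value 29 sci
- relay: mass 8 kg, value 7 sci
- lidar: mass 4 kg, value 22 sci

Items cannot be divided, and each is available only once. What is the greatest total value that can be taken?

58 sci

Check high-value combinations within 18 kg:
- drill+relay+lidar: mass 5+8+4=17, value 29+7+22=58
- seismometer+drill+lidar: mass 8+5+4=17, value 3+29+22=54
- drill+lidar: mass 5+4=9, value 29+22=51
- spectrometer+drill: mass 10+5=15, value 9+29=38
Best: 58 sci.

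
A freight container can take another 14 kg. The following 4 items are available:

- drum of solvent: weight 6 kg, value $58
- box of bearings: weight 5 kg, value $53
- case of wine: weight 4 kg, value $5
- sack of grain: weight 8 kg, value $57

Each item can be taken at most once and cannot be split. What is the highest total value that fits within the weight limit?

$115

This is a 0/1 knapsack; check combinations near the capacity.
- drum of solvent+sack of grain: weight 6+8=14, value 58+57=115
- drum of solvent+box of bearings: weight 6+5=11, value 58+53=111
- box of bearings+sack of grain: weight 5+8=13, value 53+57=110
Best: $115.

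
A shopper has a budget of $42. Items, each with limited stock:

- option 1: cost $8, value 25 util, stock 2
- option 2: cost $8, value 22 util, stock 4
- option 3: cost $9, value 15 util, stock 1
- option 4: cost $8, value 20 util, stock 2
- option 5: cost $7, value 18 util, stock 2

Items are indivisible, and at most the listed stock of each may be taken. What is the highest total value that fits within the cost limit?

116 util

Top feasible selections:
- 2×option 1 + 3×option 2: cost 40, value 116
- 2×option 1 + 2×option 2 + 1×option 4: cost 40, value 114
- 1×option 1 + 4×option 2: cost 40, value 113
Best: 116 util.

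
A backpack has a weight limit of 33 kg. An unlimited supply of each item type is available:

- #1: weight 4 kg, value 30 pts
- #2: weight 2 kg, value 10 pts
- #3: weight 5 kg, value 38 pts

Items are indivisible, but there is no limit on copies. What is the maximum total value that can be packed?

Best value-per-unit is #3 at 38/5; filling with it alone gives 6×38 = 228.
Optimal mix: 2×#1 + 5×#3 → weight 33, value 250.

250 pts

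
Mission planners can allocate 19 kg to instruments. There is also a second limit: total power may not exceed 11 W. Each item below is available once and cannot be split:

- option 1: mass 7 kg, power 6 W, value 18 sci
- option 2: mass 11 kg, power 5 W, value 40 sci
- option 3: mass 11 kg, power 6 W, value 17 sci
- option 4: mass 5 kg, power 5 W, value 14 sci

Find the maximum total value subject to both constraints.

58 sci

Feasible sets respecting both limits:
- option 1+option 2: mass 18, power 11, value 58
- option 2+option 4: mass 16, power 10, value 54
- option 2: mass 11, power 5, value 40
Best: 58 sci.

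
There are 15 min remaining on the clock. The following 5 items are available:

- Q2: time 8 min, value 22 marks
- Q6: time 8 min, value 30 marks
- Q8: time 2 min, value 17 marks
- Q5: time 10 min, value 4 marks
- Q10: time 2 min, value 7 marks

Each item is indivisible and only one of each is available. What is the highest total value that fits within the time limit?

54 marks

This is a 0/1 knapsack; check combinations near the capacity.
- Q6+Q8+Q10: time 8+2+2=12, value 30+17+7=54
- Q6+Q8: time 8+2=10, value 30+17=47
- Q2+Q8+Q10: time 8+2+2=12, value 22+17+7=46
Best: 54 marks.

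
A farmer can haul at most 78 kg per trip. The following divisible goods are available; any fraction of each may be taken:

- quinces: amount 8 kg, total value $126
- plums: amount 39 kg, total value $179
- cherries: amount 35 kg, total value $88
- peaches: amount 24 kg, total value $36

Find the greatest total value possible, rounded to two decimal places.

382.94

Take in order of value per unit:
- quinces (126/8 per unit): all 8 → value 126, running total 126.00
- plums (179/39 per unit): all 39 → value 179, running total 305.00
- cherries (88/35 per unit): 31 of 35 → value 31×88/35 = 77.9429, running total 382.94
Total 382.94.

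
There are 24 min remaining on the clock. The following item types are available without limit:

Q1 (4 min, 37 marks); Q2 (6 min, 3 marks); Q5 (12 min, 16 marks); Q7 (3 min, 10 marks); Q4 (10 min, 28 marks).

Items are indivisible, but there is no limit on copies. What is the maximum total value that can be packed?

222 marks

Best value-per-unit is Q1 at 37/4, and filling with it alone uses time 6×4=24. No mix of the others beats 6×37 = 222.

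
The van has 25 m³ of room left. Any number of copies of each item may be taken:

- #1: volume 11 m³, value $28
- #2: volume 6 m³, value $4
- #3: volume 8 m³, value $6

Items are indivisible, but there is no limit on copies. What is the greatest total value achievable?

Best value-per-unit is #1 at 28/11, and filling with it alone uses volume 2×11=22. No mix of the others beats 2×28 = 56.

$56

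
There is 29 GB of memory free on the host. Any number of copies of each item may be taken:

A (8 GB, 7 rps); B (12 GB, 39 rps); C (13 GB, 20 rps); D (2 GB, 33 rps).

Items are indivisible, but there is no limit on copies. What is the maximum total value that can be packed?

462 rps

Best value-per-unit is D at 33/2, and filling with it alone uses memory 14×2=28. No mix of the others beats 14×33 = 462.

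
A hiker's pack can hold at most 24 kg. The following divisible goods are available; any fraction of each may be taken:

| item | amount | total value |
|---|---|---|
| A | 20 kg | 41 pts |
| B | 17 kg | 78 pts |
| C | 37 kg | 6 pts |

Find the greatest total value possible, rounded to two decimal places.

Take in order of value per unit:
- B (78/17 per unit): all 17 → value 78, running total 78.00
- A (41/20 per unit): 7 of 20 → value 7×41/20 = 14.3500, running total 92.35
Total 92.35.

92.35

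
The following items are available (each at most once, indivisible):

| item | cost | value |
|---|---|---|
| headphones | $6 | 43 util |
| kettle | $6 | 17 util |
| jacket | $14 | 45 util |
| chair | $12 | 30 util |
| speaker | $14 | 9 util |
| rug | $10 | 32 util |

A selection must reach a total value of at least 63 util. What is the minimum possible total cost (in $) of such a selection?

16

Subsets with value ≥ 63, sorted by total cost:
- headphones+rug: cost 16, value 75
- headphones+chair: cost 18, value 73
- headphones+jacket: cost 20, value 88
- headphones+kettle+rug: cost 22, value 92
Minimum cost: 16 $.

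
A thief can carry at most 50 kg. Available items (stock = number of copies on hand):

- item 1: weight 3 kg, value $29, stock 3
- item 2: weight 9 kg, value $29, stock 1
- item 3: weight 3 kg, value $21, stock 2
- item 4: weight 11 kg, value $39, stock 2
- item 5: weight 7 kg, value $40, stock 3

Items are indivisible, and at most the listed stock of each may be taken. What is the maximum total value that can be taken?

Best selections within weight 50 and stock limits:
- 3×item 1 + 2×item 3 + 1×item 4 + 3×item 5: weight 47, value 288
- 3×item 1 + 1×item 2 + 2×item 3 + 3×item 5: weight 45, value 278
- 3×item 1 + 1×item 2 + 2×item 3 + 1×item 4 + 2×item 5: weight 49, value 277
- 3×item 1 + 1×item 2 + 1×item 4 + 3×item 5: weight 50, value 275
Best: $288.

$288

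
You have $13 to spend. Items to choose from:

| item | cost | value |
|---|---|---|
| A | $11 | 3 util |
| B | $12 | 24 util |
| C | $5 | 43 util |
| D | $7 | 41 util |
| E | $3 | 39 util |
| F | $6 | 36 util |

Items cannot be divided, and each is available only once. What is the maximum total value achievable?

Check high-value combinations within $13:
- C+D: cost 5+7=12, value 43+41=84
- C+E: cost 5+3=8, value 43+39=82
- D+E: cost 7+3=10, value 41+39=80
Best: 84 util.

84 util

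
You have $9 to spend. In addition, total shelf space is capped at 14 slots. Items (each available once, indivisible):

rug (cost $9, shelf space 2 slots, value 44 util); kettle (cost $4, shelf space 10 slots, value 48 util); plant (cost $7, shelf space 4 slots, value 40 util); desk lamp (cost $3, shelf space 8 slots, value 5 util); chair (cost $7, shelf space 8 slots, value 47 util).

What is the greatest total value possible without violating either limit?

Feasible sets respecting both limits:
- kettle: cost 4, shelf space 10, value 48
- chair: cost 7, shelf space 8, value 47
- rug: cost 9, shelf space 2, value 44
- plant: cost 7, shelf space 4, value 40
Best: 48 util.

48 util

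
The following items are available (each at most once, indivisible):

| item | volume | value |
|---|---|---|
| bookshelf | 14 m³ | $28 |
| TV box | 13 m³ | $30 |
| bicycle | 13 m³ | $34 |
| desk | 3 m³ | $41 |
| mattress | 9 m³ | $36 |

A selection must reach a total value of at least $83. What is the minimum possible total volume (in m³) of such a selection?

Subsets with value ≥ 83, sorted by total volume:
- bicycle+desk+mattress: volume 25, value 111
- TV box+desk+mattress: volume 25, value 107
Minimum volume: 25 m³.

25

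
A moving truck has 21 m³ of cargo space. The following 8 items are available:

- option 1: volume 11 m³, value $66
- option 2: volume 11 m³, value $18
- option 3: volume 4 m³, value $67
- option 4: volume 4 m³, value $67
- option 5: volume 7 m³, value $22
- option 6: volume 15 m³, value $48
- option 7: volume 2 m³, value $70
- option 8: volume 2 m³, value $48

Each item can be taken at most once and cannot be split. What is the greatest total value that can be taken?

This is a 0/1 knapsack; check combinations near the capacity.
- option 3+option 4+option 5+option 7+option 8: volume 4+4+7+2+2=19, value 67+67+22+70+48=274
- option 1+option 3+option 4+option 7: volume 11+4+4+2=21, value 66+67+67+70=270
- option 3+option 4+option 7+option 8: volume 4+4+2+2=12, value 67+67+70+48=252
- option 1+option 3+option 7+option 8: volume 11+4+2+2=19, value 66+67+70+48=251
- option 1+option 4+option 7+option 8: volume 11+4+2+2=19, value 66+67+70+48=251
Best: $274.

$274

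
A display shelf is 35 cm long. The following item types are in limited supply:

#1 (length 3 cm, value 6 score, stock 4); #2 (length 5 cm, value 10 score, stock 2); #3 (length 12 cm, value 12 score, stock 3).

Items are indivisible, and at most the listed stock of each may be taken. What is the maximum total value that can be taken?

Best selections within length 35 and stock limits:
- 4×#1 + 2×#2 + 1×#3: length 34, value 56
- 3×#1 + 2×#2 + 1×#3: length 31, value 50
- 4×#1 + 1×#2 + 1×#3: length 29, value 46
- 2×#1 + 1×#2 + 2×#3: length 35, value 46
Best: 56 score.

56 score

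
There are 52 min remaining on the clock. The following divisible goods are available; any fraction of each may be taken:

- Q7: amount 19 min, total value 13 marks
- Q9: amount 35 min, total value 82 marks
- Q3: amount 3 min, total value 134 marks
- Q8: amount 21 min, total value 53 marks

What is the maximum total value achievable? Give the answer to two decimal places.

252.60

Take in order of value per unit:
- Q3 (134/3 per unit): all 3 → value 134, running total 134.00
- Q8 (53/21 per unit): all 21 → value 53, running total 187.00
- Q9 (82/35 per unit): 28 of 35 → value 28×82/35 = 65.6000, running total 252.60
Total 252.60.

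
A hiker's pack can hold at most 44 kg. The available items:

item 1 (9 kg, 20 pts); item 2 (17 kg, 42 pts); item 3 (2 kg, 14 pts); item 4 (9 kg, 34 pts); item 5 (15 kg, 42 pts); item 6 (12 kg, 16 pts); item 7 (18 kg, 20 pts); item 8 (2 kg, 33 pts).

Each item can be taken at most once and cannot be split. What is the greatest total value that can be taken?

151 pts

Check high-value combinations within 44 kg:
- item 2+item 4+item 5+item 8: weight 17+9+15+2=43, value 42+34+42+33=151
- item 1+item 3+item 4+item 5+item 8: weight 9+2+9+15+2=37, value 20+14+34+42+33=143
- item 1+item 2+item 3+item 4+item 8: weight 9+17+2+9+2=39, value 20+42+14+34+33=143
Best: 151 pts.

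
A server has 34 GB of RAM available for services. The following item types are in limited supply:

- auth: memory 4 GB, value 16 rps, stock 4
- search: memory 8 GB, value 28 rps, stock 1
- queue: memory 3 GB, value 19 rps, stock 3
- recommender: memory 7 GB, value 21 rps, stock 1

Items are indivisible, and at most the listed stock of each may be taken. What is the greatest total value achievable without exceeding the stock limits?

149 rps

Top feasible selections:
- 4×auth + 1×search + 3×queue: memory 33, value 149
- 4×auth + 3×queue + 1×recommender: memory 32, value 142
- 2×auth + 1×search + 3×queue + 1×recommender: memory 32, value 138
Best: 149 rps.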